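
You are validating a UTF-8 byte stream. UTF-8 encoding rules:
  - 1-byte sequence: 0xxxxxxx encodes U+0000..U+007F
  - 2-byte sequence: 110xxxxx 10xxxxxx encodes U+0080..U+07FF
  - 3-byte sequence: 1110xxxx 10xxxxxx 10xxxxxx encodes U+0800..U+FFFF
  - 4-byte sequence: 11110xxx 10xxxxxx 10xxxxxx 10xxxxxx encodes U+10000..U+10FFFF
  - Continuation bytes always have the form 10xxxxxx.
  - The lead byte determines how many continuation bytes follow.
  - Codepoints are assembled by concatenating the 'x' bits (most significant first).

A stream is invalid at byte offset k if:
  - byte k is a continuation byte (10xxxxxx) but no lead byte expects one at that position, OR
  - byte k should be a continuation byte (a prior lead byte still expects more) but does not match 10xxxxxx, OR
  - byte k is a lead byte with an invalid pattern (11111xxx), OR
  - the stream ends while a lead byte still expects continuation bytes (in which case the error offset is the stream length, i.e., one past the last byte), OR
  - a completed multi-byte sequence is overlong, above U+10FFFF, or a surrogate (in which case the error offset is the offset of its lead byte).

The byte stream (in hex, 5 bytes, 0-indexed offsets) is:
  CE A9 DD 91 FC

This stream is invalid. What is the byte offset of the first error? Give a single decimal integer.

Answer: 4

Derivation:
Byte[0]=CE: 2-byte lead, need 1 cont bytes. acc=0xE
Byte[1]=A9: continuation. acc=(acc<<6)|0x29=0x3A9
Completed: cp=U+03A9 (starts at byte 0)
Byte[2]=DD: 2-byte lead, need 1 cont bytes. acc=0x1D
Byte[3]=91: continuation. acc=(acc<<6)|0x11=0x751
Completed: cp=U+0751 (starts at byte 2)
Byte[4]=FC: INVALID lead byte (not 0xxx/110x/1110/11110)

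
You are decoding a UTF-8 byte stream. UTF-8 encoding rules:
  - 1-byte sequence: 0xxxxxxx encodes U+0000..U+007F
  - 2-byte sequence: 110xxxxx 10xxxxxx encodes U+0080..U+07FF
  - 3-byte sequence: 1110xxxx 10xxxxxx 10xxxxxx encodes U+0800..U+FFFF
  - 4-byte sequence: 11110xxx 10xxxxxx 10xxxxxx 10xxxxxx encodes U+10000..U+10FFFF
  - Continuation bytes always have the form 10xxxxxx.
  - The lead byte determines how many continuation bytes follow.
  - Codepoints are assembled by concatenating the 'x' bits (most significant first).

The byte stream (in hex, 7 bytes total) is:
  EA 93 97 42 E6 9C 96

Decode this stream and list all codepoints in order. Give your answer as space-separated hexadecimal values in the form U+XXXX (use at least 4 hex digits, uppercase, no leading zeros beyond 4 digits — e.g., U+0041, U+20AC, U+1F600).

Byte[0]=EA: 3-byte lead, need 2 cont bytes. acc=0xA
Byte[1]=93: continuation. acc=(acc<<6)|0x13=0x293
Byte[2]=97: continuation. acc=(acc<<6)|0x17=0xA4D7
Completed: cp=U+A4D7 (starts at byte 0)
Byte[3]=42: 1-byte ASCII. cp=U+0042
Byte[4]=E6: 3-byte lead, need 2 cont bytes. acc=0x6
Byte[5]=9C: continuation. acc=(acc<<6)|0x1C=0x19C
Byte[6]=96: continuation. acc=(acc<<6)|0x16=0x6716
Completed: cp=U+6716 (starts at byte 4)

Answer: U+A4D7 U+0042 U+6716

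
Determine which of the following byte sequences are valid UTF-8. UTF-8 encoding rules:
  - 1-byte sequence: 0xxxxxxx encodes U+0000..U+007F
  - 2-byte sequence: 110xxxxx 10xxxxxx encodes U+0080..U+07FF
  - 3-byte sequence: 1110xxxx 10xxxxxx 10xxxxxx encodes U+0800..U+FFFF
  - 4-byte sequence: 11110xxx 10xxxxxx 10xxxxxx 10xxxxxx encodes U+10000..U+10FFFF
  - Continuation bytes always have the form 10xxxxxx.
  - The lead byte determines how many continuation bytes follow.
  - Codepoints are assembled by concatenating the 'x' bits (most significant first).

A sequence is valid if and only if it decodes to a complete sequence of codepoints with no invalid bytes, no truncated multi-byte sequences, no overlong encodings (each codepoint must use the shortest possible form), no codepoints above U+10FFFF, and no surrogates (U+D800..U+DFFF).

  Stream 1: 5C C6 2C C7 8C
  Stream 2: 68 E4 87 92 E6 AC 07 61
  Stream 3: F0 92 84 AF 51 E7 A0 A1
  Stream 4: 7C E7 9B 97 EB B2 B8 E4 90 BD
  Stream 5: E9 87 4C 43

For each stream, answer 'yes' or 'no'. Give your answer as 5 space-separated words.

Answer: no no yes yes no

Derivation:
Stream 1: error at byte offset 2. INVALID
Stream 2: error at byte offset 6. INVALID
Stream 3: decodes cleanly. VALID
Stream 4: decodes cleanly. VALID
Stream 5: error at byte offset 2. INVALID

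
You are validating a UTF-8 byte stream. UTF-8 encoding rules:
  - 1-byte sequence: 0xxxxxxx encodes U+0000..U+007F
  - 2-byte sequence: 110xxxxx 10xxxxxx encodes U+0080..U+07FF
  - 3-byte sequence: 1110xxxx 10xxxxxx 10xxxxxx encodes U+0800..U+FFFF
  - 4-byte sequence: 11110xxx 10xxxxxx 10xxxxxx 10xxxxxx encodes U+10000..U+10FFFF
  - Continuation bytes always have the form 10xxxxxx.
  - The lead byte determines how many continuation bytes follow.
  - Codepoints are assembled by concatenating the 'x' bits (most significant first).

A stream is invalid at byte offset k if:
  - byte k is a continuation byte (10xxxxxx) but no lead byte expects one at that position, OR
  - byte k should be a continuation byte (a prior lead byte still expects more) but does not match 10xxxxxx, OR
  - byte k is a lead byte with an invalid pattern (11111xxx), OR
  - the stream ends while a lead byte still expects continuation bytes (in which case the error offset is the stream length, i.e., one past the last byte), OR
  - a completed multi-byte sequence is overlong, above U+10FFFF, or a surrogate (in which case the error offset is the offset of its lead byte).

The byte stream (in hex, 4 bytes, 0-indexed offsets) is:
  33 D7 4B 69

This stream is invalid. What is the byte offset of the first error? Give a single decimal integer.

Answer: 2

Derivation:
Byte[0]=33: 1-byte ASCII. cp=U+0033
Byte[1]=D7: 2-byte lead, need 1 cont bytes. acc=0x17
Byte[2]=4B: expected 10xxxxxx continuation. INVALID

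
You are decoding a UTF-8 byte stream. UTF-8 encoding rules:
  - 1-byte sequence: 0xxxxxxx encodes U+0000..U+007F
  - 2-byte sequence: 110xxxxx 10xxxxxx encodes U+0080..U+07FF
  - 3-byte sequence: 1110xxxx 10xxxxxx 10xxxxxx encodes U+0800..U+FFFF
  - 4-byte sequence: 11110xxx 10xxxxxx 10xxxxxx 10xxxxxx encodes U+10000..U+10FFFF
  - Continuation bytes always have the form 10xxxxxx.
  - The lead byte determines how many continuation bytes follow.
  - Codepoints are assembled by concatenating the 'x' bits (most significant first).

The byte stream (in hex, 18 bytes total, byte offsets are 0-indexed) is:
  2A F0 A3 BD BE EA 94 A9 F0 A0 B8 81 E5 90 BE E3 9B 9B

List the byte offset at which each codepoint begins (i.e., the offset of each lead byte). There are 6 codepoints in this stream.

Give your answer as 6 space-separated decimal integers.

Byte[0]=2A: 1-byte ASCII. cp=U+002A
Byte[1]=F0: 4-byte lead, need 3 cont bytes. acc=0x0
Byte[2]=A3: continuation. acc=(acc<<6)|0x23=0x23
Byte[3]=BD: continuation. acc=(acc<<6)|0x3D=0x8FD
Byte[4]=BE: continuation. acc=(acc<<6)|0x3E=0x23F7E
Completed: cp=U+23F7E (starts at byte 1)
Byte[5]=EA: 3-byte lead, need 2 cont bytes. acc=0xA
Byte[6]=94: continuation. acc=(acc<<6)|0x14=0x294
Byte[7]=A9: continuation. acc=(acc<<6)|0x29=0xA529
Completed: cp=U+A529 (starts at byte 5)
Byte[8]=F0: 4-byte lead, need 3 cont bytes. acc=0x0
Byte[9]=A0: continuation. acc=(acc<<6)|0x20=0x20
Byte[10]=B8: continuation. acc=(acc<<6)|0x38=0x838
Byte[11]=81: continuation. acc=(acc<<6)|0x01=0x20E01
Completed: cp=U+20E01 (starts at byte 8)
Byte[12]=E5: 3-byte lead, need 2 cont bytes. acc=0x5
Byte[13]=90: continuation. acc=(acc<<6)|0x10=0x150
Byte[14]=BE: continuation. acc=(acc<<6)|0x3E=0x543E
Completed: cp=U+543E (starts at byte 12)
Byte[15]=E3: 3-byte lead, need 2 cont bytes. acc=0x3
Byte[16]=9B: continuation. acc=(acc<<6)|0x1B=0xDB
Byte[17]=9B: continuation. acc=(acc<<6)|0x1B=0x36DB
Completed: cp=U+36DB (starts at byte 15)

Answer: 0 1 5 8 12 15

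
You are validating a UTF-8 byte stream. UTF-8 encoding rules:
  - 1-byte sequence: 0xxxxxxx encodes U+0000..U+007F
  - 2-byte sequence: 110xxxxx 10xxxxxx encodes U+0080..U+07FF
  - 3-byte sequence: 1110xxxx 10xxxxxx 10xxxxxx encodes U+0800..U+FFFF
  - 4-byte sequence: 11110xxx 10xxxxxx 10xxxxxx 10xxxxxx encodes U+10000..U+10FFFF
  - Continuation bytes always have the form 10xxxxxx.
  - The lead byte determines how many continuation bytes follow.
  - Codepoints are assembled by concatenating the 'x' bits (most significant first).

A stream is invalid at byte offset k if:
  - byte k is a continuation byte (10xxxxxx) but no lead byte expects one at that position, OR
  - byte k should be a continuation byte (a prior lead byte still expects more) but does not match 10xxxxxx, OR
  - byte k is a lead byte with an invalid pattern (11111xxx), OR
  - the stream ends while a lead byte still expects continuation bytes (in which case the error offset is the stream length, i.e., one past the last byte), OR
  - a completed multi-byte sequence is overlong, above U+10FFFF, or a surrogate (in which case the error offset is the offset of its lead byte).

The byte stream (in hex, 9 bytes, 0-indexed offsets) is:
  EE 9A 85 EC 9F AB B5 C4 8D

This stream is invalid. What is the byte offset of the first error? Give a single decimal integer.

Byte[0]=EE: 3-byte lead, need 2 cont bytes. acc=0xE
Byte[1]=9A: continuation. acc=(acc<<6)|0x1A=0x39A
Byte[2]=85: continuation. acc=(acc<<6)|0x05=0xE685
Completed: cp=U+E685 (starts at byte 0)
Byte[3]=EC: 3-byte lead, need 2 cont bytes. acc=0xC
Byte[4]=9F: continuation. acc=(acc<<6)|0x1F=0x31F
Byte[5]=AB: continuation. acc=(acc<<6)|0x2B=0xC7EB
Completed: cp=U+C7EB (starts at byte 3)
Byte[6]=B5: INVALID lead byte (not 0xxx/110x/1110/11110)

Answer: 6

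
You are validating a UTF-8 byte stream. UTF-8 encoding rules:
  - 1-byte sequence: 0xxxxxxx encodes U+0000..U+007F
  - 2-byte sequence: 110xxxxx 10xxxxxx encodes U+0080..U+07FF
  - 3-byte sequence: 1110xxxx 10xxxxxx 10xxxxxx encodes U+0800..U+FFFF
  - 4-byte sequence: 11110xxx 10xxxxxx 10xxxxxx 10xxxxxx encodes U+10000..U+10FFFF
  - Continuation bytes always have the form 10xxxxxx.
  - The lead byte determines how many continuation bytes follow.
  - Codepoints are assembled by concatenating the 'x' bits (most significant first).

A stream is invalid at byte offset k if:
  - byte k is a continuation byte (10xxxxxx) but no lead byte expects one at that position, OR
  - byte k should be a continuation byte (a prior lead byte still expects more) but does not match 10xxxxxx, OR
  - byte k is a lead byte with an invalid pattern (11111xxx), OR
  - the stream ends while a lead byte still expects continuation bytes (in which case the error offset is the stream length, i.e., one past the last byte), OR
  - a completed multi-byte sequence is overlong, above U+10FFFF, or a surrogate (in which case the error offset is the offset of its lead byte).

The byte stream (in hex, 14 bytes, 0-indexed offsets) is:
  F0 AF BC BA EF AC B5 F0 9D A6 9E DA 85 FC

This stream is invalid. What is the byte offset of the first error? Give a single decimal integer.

Byte[0]=F0: 4-byte lead, need 3 cont bytes. acc=0x0
Byte[1]=AF: continuation. acc=(acc<<6)|0x2F=0x2F
Byte[2]=BC: continuation. acc=(acc<<6)|0x3C=0xBFC
Byte[3]=BA: continuation. acc=(acc<<6)|0x3A=0x2FF3A
Completed: cp=U+2FF3A (starts at byte 0)
Byte[4]=EF: 3-byte lead, need 2 cont bytes. acc=0xF
Byte[5]=AC: continuation. acc=(acc<<6)|0x2C=0x3EC
Byte[6]=B5: continuation. acc=(acc<<6)|0x35=0xFB35
Completed: cp=U+FB35 (starts at byte 4)
Byte[7]=F0: 4-byte lead, need 3 cont bytes. acc=0x0
Byte[8]=9D: continuation. acc=(acc<<6)|0x1D=0x1D
Byte[9]=A6: continuation. acc=(acc<<6)|0x26=0x766
Byte[10]=9E: continuation. acc=(acc<<6)|0x1E=0x1D99E
Completed: cp=U+1D99E (starts at byte 7)
Byte[11]=DA: 2-byte lead, need 1 cont bytes. acc=0x1A
Byte[12]=85: continuation. acc=(acc<<6)|0x05=0x685
Completed: cp=U+0685 (starts at byte 11)
Byte[13]=FC: INVALID lead byte (not 0xxx/110x/1110/11110)

Answer: 13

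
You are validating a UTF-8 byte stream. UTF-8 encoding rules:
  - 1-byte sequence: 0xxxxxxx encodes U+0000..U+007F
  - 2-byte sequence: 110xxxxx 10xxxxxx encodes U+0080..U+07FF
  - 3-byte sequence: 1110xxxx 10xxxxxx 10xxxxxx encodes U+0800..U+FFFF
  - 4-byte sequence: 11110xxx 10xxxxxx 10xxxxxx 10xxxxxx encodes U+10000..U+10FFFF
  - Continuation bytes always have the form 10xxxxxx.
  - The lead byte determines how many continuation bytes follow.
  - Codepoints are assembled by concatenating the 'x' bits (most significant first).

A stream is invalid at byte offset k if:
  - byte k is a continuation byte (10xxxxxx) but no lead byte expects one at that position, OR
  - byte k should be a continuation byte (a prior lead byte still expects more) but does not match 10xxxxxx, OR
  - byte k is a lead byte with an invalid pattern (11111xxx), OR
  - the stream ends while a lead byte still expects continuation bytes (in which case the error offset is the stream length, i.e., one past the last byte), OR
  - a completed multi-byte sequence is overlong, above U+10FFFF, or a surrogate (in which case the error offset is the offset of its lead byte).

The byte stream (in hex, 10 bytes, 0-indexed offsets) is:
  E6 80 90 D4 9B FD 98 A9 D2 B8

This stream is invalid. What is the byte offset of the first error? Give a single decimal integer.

Byte[0]=E6: 3-byte lead, need 2 cont bytes. acc=0x6
Byte[1]=80: continuation. acc=(acc<<6)|0x00=0x180
Byte[2]=90: continuation. acc=(acc<<6)|0x10=0x6010
Completed: cp=U+6010 (starts at byte 0)
Byte[3]=D4: 2-byte lead, need 1 cont bytes. acc=0x14
Byte[4]=9B: continuation. acc=(acc<<6)|0x1B=0x51B
Completed: cp=U+051B (starts at byte 3)
Byte[5]=FD: INVALID lead byte (not 0xxx/110x/1110/11110)

Answer: 5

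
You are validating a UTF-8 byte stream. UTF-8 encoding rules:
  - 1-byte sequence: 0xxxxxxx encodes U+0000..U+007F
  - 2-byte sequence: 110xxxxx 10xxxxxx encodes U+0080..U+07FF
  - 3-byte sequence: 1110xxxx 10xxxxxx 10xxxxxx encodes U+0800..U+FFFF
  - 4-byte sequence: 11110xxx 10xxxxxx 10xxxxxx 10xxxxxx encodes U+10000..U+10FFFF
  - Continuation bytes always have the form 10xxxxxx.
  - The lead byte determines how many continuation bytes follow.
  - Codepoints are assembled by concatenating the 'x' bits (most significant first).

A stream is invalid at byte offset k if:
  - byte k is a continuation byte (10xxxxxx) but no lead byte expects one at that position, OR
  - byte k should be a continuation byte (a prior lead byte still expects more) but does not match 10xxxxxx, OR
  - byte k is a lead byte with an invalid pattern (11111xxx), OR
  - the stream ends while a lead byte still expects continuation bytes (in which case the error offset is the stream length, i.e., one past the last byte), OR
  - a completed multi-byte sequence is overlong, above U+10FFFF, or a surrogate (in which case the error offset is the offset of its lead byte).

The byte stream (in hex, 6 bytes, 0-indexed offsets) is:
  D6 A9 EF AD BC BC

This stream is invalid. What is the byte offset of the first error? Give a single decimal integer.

Answer: 5

Derivation:
Byte[0]=D6: 2-byte lead, need 1 cont bytes. acc=0x16
Byte[1]=A9: continuation. acc=(acc<<6)|0x29=0x5A9
Completed: cp=U+05A9 (starts at byte 0)
Byte[2]=EF: 3-byte lead, need 2 cont bytes. acc=0xF
Byte[3]=AD: continuation. acc=(acc<<6)|0x2D=0x3ED
Byte[4]=BC: continuation. acc=(acc<<6)|0x3C=0xFB7C
Completed: cp=U+FB7C (starts at byte 2)
Byte[5]=BC: INVALID lead byte (not 0xxx/110x/1110/11110)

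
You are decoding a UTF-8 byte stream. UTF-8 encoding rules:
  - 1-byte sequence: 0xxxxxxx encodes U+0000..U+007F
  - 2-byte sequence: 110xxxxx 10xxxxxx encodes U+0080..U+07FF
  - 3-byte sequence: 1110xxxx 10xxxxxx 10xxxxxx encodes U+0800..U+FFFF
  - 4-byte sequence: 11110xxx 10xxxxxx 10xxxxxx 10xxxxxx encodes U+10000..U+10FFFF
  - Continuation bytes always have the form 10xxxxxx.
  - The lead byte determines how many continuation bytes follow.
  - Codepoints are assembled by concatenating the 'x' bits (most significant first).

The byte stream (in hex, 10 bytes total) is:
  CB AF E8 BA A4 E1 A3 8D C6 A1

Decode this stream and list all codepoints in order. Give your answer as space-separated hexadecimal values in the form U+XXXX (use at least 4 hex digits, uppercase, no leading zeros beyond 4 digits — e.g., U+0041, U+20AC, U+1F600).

Byte[0]=CB: 2-byte lead, need 1 cont bytes. acc=0xB
Byte[1]=AF: continuation. acc=(acc<<6)|0x2F=0x2EF
Completed: cp=U+02EF (starts at byte 0)
Byte[2]=E8: 3-byte lead, need 2 cont bytes. acc=0x8
Byte[3]=BA: continuation. acc=(acc<<6)|0x3A=0x23A
Byte[4]=A4: continuation. acc=(acc<<6)|0x24=0x8EA4
Completed: cp=U+8EA4 (starts at byte 2)
Byte[5]=E1: 3-byte lead, need 2 cont bytes. acc=0x1
Byte[6]=A3: continuation. acc=(acc<<6)|0x23=0x63
Byte[7]=8D: continuation. acc=(acc<<6)|0x0D=0x18CD
Completed: cp=U+18CD (starts at byte 5)
Byte[8]=C6: 2-byte lead, need 1 cont bytes. acc=0x6
Byte[9]=A1: continuation. acc=(acc<<6)|0x21=0x1A1
Completed: cp=U+01A1 (starts at byte 8)

Answer: U+02EF U+8EA4 U+18CD U+01A1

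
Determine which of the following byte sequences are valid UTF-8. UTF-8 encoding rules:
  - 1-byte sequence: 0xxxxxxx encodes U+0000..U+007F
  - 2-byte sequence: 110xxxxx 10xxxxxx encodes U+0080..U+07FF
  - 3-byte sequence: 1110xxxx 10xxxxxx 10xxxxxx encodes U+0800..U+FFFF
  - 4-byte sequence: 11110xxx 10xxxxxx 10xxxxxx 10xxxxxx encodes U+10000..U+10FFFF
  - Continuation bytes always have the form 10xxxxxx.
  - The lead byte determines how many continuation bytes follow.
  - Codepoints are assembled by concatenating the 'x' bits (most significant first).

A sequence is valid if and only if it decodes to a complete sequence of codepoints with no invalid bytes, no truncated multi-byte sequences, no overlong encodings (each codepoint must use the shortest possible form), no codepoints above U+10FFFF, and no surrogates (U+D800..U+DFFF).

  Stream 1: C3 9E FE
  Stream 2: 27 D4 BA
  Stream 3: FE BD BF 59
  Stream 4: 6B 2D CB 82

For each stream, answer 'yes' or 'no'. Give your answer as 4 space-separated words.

Answer: no yes no yes

Derivation:
Stream 1: error at byte offset 2. INVALID
Stream 2: decodes cleanly. VALID
Stream 3: error at byte offset 0. INVALID
Stream 4: decodes cleanly. VALID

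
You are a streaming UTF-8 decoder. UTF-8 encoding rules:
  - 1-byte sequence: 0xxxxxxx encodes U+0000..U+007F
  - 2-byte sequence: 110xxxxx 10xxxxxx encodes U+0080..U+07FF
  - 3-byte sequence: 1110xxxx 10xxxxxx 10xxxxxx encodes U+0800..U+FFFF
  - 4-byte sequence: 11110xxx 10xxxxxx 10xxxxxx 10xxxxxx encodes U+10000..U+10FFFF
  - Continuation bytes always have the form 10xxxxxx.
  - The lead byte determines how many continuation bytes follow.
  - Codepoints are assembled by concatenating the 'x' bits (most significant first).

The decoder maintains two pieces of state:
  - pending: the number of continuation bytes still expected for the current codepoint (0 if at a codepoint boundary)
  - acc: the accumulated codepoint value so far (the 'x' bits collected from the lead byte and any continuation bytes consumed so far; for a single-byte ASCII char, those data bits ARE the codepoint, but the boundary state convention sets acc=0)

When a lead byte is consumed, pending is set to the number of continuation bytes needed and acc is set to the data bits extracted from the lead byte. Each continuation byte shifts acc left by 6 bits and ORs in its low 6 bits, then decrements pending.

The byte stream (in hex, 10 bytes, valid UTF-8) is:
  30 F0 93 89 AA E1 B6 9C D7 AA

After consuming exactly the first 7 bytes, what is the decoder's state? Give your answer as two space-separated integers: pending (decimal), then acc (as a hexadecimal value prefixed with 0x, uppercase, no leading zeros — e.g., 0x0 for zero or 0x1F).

Byte[0]=30: 1-byte. pending=0, acc=0x0
Byte[1]=F0: 4-byte lead. pending=3, acc=0x0
Byte[2]=93: continuation. acc=(acc<<6)|0x13=0x13, pending=2
Byte[3]=89: continuation. acc=(acc<<6)|0x09=0x4C9, pending=1
Byte[4]=AA: continuation. acc=(acc<<6)|0x2A=0x1326A, pending=0
Byte[5]=E1: 3-byte lead. pending=2, acc=0x1
Byte[6]=B6: continuation. acc=(acc<<6)|0x36=0x76, pending=1

Answer: 1 0x76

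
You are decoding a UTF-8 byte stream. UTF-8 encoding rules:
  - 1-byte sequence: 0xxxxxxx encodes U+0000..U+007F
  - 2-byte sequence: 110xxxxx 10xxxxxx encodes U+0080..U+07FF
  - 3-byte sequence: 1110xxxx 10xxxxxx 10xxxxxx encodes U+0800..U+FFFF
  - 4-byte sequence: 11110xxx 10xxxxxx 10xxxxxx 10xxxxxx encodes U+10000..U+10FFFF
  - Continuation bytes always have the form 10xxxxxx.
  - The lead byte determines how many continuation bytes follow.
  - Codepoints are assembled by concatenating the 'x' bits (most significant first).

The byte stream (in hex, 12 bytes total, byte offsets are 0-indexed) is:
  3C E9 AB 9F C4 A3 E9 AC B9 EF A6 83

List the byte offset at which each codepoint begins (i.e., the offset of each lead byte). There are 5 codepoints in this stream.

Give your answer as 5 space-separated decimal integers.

Byte[0]=3C: 1-byte ASCII. cp=U+003C
Byte[1]=E9: 3-byte lead, need 2 cont bytes. acc=0x9
Byte[2]=AB: continuation. acc=(acc<<6)|0x2B=0x26B
Byte[3]=9F: continuation. acc=(acc<<6)|0x1F=0x9ADF
Completed: cp=U+9ADF (starts at byte 1)
Byte[4]=C4: 2-byte lead, need 1 cont bytes. acc=0x4
Byte[5]=A3: continuation. acc=(acc<<6)|0x23=0x123
Completed: cp=U+0123 (starts at byte 4)
Byte[6]=E9: 3-byte lead, need 2 cont bytes. acc=0x9
Byte[7]=AC: continuation. acc=(acc<<6)|0x2C=0x26C
Byte[8]=B9: continuation. acc=(acc<<6)|0x39=0x9B39
Completed: cp=U+9B39 (starts at byte 6)
Byte[9]=EF: 3-byte lead, need 2 cont bytes. acc=0xF
Byte[10]=A6: continuation. acc=(acc<<6)|0x26=0x3E6
Byte[11]=83: continuation. acc=(acc<<6)|0x03=0xF983
Completed: cp=U+F983 (starts at byte 9)

Answer: 0 1 4 6 9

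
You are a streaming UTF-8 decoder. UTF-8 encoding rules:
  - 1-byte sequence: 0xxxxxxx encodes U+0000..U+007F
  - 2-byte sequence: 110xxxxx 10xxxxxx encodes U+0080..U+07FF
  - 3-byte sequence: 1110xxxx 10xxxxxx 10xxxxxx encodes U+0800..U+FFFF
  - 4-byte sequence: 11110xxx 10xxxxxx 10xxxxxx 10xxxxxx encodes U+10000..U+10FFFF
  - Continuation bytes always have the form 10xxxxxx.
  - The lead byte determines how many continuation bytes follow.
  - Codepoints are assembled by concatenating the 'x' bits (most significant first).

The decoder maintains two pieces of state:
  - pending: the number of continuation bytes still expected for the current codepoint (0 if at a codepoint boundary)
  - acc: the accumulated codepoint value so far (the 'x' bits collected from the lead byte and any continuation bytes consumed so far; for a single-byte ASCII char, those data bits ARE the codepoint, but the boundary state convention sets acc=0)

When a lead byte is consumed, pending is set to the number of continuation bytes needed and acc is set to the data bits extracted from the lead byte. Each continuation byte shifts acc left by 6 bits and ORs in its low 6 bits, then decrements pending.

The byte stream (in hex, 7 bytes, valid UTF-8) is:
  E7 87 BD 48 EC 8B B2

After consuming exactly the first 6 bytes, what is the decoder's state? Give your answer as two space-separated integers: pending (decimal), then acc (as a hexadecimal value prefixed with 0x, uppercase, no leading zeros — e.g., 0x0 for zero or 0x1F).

Answer: 1 0x30B

Derivation:
Byte[0]=E7: 3-byte lead. pending=2, acc=0x7
Byte[1]=87: continuation. acc=(acc<<6)|0x07=0x1C7, pending=1
Byte[2]=BD: continuation. acc=(acc<<6)|0x3D=0x71FD, pending=0
Byte[3]=48: 1-byte. pending=0, acc=0x0
Byte[4]=EC: 3-byte lead. pending=2, acc=0xC
Byte[5]=8B: continuation. acc=(acc<<6)|0x0B=0x30B, pending=1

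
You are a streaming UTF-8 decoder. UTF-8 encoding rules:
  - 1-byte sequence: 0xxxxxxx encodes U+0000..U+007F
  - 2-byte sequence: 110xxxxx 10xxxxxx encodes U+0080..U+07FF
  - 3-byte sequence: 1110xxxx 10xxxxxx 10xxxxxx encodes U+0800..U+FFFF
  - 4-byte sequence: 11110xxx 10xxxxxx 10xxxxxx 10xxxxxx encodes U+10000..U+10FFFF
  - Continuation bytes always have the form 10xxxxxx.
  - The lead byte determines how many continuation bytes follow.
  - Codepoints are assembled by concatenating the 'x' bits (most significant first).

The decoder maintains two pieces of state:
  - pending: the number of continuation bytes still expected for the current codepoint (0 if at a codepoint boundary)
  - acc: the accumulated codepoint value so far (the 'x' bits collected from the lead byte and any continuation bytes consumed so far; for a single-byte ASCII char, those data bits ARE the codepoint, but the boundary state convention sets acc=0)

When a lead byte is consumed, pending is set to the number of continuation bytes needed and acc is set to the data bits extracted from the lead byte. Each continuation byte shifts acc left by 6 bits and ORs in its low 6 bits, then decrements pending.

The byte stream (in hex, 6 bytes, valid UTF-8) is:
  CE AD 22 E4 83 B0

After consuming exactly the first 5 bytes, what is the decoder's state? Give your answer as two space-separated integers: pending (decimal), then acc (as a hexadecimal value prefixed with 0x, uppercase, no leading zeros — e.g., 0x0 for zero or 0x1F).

Answer: 1 0x103

Derivation:
Byte[0]=CE: 2-byte lead. pending=1, acc=0xE
Byte[1]=AD: continuation. acc=(acc<<6)|0x2D=0x3AD, pending=0
Byte[2]=22: 1-byte. pending=0, acc=0x0
Byte[3]=E4: 3-byte lead. pending=2, acc=0x4
Byte[4]=83: continuation. acc=(acc<<6)|0x03=0x103, pending=1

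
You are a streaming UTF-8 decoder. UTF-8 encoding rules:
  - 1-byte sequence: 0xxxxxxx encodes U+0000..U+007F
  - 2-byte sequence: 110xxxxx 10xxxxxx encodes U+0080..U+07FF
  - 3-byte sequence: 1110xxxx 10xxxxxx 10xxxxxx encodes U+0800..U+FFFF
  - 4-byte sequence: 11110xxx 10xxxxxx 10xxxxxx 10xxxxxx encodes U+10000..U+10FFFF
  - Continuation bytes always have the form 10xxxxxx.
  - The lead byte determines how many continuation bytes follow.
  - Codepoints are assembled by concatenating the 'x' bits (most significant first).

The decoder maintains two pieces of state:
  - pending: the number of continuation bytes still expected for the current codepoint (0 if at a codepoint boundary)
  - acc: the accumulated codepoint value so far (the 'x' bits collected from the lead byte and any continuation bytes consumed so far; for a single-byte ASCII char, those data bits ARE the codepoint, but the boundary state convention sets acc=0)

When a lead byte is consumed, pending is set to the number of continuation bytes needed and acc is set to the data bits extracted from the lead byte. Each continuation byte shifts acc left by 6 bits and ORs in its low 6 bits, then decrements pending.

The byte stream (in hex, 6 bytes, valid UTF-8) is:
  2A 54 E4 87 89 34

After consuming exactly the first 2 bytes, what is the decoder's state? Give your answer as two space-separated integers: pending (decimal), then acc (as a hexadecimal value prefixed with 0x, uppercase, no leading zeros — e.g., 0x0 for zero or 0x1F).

Byte[0]=2A: 1-byte. pending=0, acc=0x0
Byte[1]=54: 1-byte. pending=0, acc=0x0

Answer: 0 0x0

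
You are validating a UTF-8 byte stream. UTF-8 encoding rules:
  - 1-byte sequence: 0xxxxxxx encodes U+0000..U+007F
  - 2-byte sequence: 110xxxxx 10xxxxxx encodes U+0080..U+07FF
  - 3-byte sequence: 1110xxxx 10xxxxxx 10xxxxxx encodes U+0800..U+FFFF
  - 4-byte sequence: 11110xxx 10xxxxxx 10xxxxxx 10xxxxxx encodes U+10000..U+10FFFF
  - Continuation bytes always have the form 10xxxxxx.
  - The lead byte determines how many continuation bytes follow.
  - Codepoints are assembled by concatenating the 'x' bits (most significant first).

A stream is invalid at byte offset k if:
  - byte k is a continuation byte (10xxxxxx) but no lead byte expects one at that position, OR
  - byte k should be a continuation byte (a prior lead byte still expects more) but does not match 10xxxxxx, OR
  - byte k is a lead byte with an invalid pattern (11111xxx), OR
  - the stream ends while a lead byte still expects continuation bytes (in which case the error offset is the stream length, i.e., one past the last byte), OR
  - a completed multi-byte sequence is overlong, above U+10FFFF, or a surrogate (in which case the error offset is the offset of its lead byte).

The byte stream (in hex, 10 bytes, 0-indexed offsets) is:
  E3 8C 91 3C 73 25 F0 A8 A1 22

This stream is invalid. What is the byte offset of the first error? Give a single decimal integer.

Answer: 9

Derivation:
Byte[0]=E3: 3-byte lead, need 2 cont bytes. acc=0x3
Byte[1]=8C: continuation. acc=(acc<<6)|0x0C=0xCC
Byte[2]=91: continuation. acc=(acc<<6)|0x11=0x3311
Completed: cp=U+3311 (starts at byte 0)
Byte[3]=3C: 1-byte ASCII. cp=U+003C
Byte[4]=73: 1-byte ASCII. cp=U+0073
Byte[5]=25: 1-byte ASCII. cp=U+0025
Byte[6]=F0: 4-byte lead, need 3 cont bytes. acc=0x0
Byte[7]=A8: continuation. acc=(acc<<6)|0x28=0x28
Byte[8]=A1: continuation. acc=(acc<<6)|0x21=0xA21
Byte[9]=22: expected 10xxxxxx continuation. INVALID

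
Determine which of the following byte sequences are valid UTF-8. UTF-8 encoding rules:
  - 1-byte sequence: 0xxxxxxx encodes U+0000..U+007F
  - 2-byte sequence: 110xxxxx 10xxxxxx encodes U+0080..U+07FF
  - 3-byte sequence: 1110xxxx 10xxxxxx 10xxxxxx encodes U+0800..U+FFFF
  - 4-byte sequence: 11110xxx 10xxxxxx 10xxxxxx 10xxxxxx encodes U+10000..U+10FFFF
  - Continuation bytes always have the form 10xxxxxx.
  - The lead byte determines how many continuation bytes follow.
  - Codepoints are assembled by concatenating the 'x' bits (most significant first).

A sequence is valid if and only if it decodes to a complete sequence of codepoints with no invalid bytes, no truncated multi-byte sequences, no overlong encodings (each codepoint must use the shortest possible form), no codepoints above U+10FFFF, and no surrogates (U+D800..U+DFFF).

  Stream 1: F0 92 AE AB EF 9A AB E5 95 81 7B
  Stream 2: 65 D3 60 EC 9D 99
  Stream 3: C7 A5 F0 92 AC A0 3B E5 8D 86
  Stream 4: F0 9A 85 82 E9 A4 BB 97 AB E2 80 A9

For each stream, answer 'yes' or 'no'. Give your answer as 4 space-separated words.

Stream 1: decodes cleanly. VALID
Stream 2: error at byte offset 2. INVALID
Stream 3: decodes cleanly. VALID
Stream 4: error at byte offset 7. INVALID

Answer: yes no yes no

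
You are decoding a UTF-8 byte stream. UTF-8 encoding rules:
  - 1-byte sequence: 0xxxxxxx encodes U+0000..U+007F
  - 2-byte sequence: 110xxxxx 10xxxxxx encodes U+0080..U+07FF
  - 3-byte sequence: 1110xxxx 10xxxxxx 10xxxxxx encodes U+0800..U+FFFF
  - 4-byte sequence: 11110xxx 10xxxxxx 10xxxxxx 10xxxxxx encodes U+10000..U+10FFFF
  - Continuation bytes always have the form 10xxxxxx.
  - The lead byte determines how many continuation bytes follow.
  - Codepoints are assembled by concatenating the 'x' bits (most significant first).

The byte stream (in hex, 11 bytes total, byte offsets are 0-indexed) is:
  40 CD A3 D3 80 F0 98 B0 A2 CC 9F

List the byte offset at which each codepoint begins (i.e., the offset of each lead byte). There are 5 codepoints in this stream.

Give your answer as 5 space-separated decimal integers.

Answer: 0 1 3 5 9

Derivation:
Byte[0]=40: 1-byte ASCII. cp=U+0040
Byte[1]=CD: 2-byte lead, need 1 cont bytes. acc=0xD
Byte[2]=A3: continuation. acc=(acc<<6)|0x23=0x363
Completed: cp=U+0363 (starts at byte 1)
Byte[3]=D3: 2-byte lead, need 1 cont bytes. acc=0x13
Byte[4]=80: continuation. acc=(acc<<6)|0x00=0x4C0
Completed: cp=U+04C0 (starts at byte 3)
Byte[5]=F0: 4-byte lead, need 3 cont bytes. acc=0x0
Byte[6]=98: continuation. acc=(acc<<6)|0x18=0x18
Byte[7]=B0: continuation. acc=(acc<<6)|0x30=0x630
Byte[8]=A2: continuation. acc=(acc<<6)|0x22=0x18C22
Completed: cp=U+18C22 (starts at byte 5)
Byte[9]=CC: 2-byte lead, need 1 cont bytes. acc=0xC
Byte[10]=9F: continuation. acc=(acc<<6)|0x1F=0x31F
Completed: cp=U+031F (starts at byte 9)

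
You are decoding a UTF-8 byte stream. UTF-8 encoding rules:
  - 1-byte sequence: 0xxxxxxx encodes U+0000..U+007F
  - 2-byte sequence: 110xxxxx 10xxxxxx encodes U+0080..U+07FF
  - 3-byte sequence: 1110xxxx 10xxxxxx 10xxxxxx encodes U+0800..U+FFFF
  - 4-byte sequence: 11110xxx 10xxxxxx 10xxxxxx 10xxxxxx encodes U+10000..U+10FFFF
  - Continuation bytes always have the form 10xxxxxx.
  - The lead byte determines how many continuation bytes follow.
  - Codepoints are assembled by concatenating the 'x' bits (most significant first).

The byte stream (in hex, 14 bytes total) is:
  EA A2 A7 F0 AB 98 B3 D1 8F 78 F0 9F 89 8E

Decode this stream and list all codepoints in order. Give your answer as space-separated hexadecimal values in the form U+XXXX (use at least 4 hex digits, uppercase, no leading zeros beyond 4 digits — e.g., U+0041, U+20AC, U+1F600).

Answer: U+A8A7 U+2B633 U+044F U+0078 U+1F24E

Derivation:
Byte[0]=EA: 3-byte lead, need 2 cont bytes. acc=0xA
Byte[1]=A2: continuation. acc=(acc<<6)|0x22=0x2A2
Byte[2]=A7: continuation. acc=(acc<<6)|0x27=0xA8A7
Completed: cp=U+A8A7 (starts at byte 0)
Byte[3]=F0: 4-byte lead, need 3 cont bytes. acc=0x0
Byte[4]=AB: continuation. acc=(acc<<6)|0x2B=0x2B
Byte[5]=98: continuation. acc=(acc<<6)|0x18=0xAD8
Byte[6]=B3: continuation. acc=(acc<<6)|0x33=0x2B633
Completed: cp=U+2B633 (starts at byte 3)
Byte[7]=D1: 2-byte lead, need 1 cont bytes. acc=0x11
Byte[8]=8F: continuation. acc=(acc<<6)|0x0F=0x44F
Completed: cp=U+044F (starts at byte 7)
Byte[9]=78: 1-byte ASCII. cp=U+0078
Byte[10]=F0: 4-byte lead, need 3 cont bytes. acc=0x0
Byte[11]=9F: continuation. acc=(acc<<6)|0x1F=0x1F
Byte[12]=89: continuation. acc=(acc<<6)|0x09=0x7C9
Byte[13]=8E: continuation. acc=(acc<<6)|0x0E=0x1F24E
Completed: cp=U+1F24E (starts at byte 10)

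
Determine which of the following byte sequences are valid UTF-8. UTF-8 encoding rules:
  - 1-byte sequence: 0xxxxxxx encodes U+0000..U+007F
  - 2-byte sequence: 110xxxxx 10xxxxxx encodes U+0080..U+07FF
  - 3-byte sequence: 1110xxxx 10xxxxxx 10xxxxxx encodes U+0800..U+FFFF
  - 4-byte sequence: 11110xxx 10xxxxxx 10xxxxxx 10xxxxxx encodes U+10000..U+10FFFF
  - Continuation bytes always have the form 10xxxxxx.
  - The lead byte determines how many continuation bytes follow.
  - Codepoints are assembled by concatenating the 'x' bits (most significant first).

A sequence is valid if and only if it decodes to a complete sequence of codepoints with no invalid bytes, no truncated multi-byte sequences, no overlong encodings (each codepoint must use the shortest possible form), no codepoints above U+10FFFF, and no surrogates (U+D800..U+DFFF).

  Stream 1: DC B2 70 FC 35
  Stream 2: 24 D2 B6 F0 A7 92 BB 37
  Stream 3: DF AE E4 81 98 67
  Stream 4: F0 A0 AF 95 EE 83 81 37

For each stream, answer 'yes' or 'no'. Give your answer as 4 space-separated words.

Answer: no yes yes yes

Derivation:
Stream 1: error at byte offset 3. INVALID
Stream 2: decodes cleanly. VALID
Stream 3: decodes cleanly. VALID
Stream 4: decodes cleanly. VALID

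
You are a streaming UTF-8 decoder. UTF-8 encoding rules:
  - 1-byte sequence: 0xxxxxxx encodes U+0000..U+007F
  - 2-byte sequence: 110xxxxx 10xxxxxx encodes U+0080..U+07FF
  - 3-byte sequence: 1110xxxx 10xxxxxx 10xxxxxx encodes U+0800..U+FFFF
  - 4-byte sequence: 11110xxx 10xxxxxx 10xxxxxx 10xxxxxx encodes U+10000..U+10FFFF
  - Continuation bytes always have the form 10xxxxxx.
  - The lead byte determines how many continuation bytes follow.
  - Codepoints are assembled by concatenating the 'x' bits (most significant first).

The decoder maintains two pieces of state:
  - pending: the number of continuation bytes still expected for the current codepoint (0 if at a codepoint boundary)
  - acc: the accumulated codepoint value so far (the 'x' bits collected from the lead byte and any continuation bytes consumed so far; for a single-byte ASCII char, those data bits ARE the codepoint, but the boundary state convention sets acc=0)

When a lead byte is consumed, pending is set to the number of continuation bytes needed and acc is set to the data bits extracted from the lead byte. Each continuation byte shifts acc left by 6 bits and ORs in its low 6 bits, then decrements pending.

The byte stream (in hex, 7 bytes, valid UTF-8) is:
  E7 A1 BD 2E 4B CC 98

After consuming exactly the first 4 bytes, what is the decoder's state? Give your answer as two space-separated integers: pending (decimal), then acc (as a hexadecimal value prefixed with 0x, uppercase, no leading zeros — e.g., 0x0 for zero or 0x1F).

Answer: 0 0x0

Derivation:
Byte[0]=E7: 3-byte lead. pending=2, acc=0x7
Byte[1]=A1: continuation. acc=(acc<<6)|0x21=0x1E1, pending=1
Byte[2]=BD: continuation. acc=(acc<<6)|0x3D=0x787D, pending=0
Byte[3]=2E: 1-byte. pending=0, acc=0x0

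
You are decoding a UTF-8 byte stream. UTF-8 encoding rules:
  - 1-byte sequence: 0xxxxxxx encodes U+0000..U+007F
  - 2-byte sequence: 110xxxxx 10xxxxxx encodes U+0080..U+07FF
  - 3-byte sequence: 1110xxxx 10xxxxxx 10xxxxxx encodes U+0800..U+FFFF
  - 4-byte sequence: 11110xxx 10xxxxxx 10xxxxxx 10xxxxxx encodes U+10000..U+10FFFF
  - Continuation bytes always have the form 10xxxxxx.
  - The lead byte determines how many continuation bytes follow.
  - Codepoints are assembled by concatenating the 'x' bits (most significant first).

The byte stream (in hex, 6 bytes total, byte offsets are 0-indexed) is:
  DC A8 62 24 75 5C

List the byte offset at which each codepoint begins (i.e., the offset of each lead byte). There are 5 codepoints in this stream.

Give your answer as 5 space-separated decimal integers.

Byte[0]=DC: 2-byte lead, need 1 cont bytes. acc=0x1C
Byte[1]=A8: continuation. acc=(acc<<6)|0x28=0x728
Completed: cp=U+0728 (starts at byte 0)
Byte[2]=62: 1-byte ASCII. cp=U+0062
Byte[3]=24: 1-byte ASCII. cp=U+0024
Byte[4]=75: 1-byte ASCII. cp=U+0075
Byte[5]=5C: 1-byte ASCII. cp=U+005C

Answer: 0 2 3 4 5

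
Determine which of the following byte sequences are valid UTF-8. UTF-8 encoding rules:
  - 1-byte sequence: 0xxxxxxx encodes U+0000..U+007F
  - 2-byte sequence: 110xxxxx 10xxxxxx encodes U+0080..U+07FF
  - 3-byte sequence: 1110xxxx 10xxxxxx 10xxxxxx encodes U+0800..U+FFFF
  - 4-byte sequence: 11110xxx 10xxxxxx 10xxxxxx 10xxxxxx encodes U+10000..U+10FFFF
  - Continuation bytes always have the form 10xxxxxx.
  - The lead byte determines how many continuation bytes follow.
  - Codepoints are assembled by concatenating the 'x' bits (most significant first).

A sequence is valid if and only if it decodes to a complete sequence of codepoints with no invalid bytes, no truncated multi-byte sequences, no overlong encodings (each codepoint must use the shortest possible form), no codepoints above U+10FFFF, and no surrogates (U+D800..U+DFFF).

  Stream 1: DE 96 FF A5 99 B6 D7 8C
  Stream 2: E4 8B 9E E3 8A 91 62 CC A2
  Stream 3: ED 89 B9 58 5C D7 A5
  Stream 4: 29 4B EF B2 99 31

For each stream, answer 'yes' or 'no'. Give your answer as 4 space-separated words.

Answer: no yes yes yes

Derivation:
Stream 1: error at byte offset 2. INVALID
Stream 2: decodes cleanly. VALID
Stream 3: decodes cleanly. VALID
Stream 4: decodes cleanly. VALID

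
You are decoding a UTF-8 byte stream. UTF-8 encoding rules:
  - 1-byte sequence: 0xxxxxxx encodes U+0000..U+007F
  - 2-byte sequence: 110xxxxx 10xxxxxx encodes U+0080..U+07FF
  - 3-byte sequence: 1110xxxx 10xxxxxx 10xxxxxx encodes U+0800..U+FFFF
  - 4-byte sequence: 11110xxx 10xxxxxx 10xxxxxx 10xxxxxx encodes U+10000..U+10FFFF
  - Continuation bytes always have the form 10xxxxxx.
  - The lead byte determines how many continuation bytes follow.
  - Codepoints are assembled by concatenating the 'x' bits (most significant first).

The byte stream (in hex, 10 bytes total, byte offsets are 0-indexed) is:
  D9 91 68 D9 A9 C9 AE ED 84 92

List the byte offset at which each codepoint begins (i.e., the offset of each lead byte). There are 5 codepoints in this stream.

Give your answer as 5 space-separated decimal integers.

Byte[0]=D9: 2-byte lead, need 1 cont bytes. acc=0x19
Byte[1]=91: continuation. acc=(acc<<6)|0x11=0x651
Completed: cp=U+0651 (starts at byte 0)
Byte[2]=68: 1-byte ASCII. cp=U+0068
Byte[3]=D9: 2-byte lead, need 1 cont bytes. acc=0x19
Byte[4]=A9: continuation. acc=(acc<<6)|0x29=0x669
Completed: cp=U+0669 (starts at byte 3)
Byte[5]=C9: 2-byte lead, need 1 cont bytes. acc=0x9
Byte[6]=AE: continuation. acc=(acc<<6)|0x2E=0x26E
Completed: cp=U+026E (starts at byte 5)
Byte[7]=ED: 3-byte lead, need 2 cont bytes. acc=0xD
Byte[8]=84: continuation. acc=(acc<<6)|0x04=0x344
Byte[9]=92: continuation. acc=(acc<<6)|0x12=0xD112
Completed: cp=U+D112 (starts at byte 7)

Answer: 0 2 3 5 7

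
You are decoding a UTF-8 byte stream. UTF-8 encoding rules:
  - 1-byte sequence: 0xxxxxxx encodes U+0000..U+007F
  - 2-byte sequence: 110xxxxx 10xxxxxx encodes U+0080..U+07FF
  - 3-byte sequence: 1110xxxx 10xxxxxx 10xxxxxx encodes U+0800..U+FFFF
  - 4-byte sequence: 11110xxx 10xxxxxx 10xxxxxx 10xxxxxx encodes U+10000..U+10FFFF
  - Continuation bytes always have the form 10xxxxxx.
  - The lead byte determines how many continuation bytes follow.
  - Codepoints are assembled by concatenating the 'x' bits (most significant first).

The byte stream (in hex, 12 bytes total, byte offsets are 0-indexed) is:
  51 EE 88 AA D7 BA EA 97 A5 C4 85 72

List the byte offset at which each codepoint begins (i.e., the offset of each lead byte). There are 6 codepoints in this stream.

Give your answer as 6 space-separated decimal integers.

Byte[0]=51: 1-byte ASCII. cp=U+0051
Byte[1]=EE: 3-byte lead, need 2 cont bytes. acc=0xE
Byte[2]=88: continuation. acc=(acc<<6)|0x08=0x388
Byte[3]=AA: continuation. acc=(acc<<6)|0x2A=0xE22A
Completed: cp=U+E22A (starts at byte 1)
Byte[4]=D7: 2-byte lead, need 1 cont bytes. acc=0x17
Byte[5]=BA: continuation. acc=(acc<<6)|0x3A=0x5FA
Completed: cp=U+05FA (starts at byte 4)
Byte[6]=EA: 3-byte lead, need 2 cont bytes. acc=0xA
Byte[7]=97: continuation. acc=(acc<<6)|0x17=0x297
Byte[8]=A5: continuation. acc=(acc<<6)|0x25=0xA5E5
Completed: cp=U+A5E5 (starts at byte 6)
Byte[9]=C4: 2-byte lead, need 1 cont bytes. acc=0x4
Byte[10]=85: continuation. acc=(acc<<6)|0x05=0x105
Completed: cp=U+0105 (starts at byte 9)
Byte[11]=72: 1-byte ASCII. cp=U+0072

Answer: 0 1 4 6 9 11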